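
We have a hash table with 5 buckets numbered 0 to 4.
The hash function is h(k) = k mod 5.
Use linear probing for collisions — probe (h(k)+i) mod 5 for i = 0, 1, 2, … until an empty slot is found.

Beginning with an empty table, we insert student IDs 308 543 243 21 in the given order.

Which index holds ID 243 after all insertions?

308 hashes to 3; slot 3 is free => place at 3.
543 hashes to 3; 3 taken => place at 4.
243 hashes to 3; 3,4 taken => place at 0.
21 hashes to 1; slot 1 is free => place at 1.
Table: [243, 21, ∅, 308, 543]

0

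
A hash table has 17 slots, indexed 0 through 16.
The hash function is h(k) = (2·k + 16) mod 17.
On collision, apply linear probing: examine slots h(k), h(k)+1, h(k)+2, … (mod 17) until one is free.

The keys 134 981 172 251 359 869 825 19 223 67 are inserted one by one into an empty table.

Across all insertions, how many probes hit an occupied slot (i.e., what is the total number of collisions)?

134 hashes to 12; slot 12 is free => place at 12.
981 hashes to 6; slot 6 is free => place at 6.
172 hashes to 3; slot 3 is free => place at 3.
251 hashes to 8; slot 8 is free => place at 8.
359 hashes to 3; 3 taken => place at 4.
869 hashes to 3; 3,4 taken => place at 5.
825 hashes to 0; slot 0 is free => place at 0.
19 hashes to 3; 3,4,5,6 taken => place at 7.
223 hashes to 3; 3,4,5,6,7,8 taken => place at 9.
67 hashes to 14; slot 14 is free => place at 14.
Table: [825, ∅, ∅, 172, 359, 869, 981, 19, 251, 223, ∅, ∅, 134, ∅, 67, ∅, ∅]

13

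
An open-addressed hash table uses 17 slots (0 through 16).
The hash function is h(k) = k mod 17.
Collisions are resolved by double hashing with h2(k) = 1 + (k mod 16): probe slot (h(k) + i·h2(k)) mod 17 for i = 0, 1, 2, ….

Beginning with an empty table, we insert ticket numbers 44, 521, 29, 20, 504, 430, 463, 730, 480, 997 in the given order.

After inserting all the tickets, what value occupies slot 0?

997

44: h=10 -> slot 10
521: h=11 -> slot 11
29: h=12 -> slot 12
20: h=3 -> slot 3
504: h=11, h2=9, probe 11,3,12,4 -> slot 4
430: h=5 -> slot 5
463: h=4, h2=16, probe 4,3,2 -> slot 2
730: h=16 -> slot 16
480: h=4, h2=1, probe 4,5,6 -> slot 6
997: h=11, h2=6, probe 11,0 -> slot 0
Table: [997, —, 463, 20, 504, 430, 480, —, —, —, 44, 521, 29, —, —, —, 730]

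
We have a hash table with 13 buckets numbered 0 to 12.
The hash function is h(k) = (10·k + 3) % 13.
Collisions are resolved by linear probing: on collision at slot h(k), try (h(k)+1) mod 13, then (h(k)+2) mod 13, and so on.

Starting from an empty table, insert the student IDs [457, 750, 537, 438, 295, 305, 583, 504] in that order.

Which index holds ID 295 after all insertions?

5

Insert 457: h=10, slot 10 empty → index 10.
Insert 750: h=2, slot 2 empty → index 2.
Insert 537: h=4, slot 4 empty → index 4.
Insert 438: h=2, slot 2 occupied → index 3.
Insert 295: h=2, slots 2,3,4 occupied → index 5.
Insert 305: h=11, slot 11 empty → index 11.
Insert 583: h=9, slot 9 empty → index 9.
Insert 504: h=12, slot 12 empty → index 12.
Table: [., ., 750, 438, 537, 295, ., ., ., 583, 457, 305, 504]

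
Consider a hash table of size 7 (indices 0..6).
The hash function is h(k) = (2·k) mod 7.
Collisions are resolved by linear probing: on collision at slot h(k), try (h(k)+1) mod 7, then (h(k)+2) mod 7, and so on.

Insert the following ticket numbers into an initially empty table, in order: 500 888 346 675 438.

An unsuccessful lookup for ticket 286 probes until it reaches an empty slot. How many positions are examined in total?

500: h=6 => slot 6
888: h=5 => slot 5
346: h=6, probe 6,0 => slot 0
675: h=6, probe 6,0,1 => slot 1
438: h=1, probe 1,2 => slot 2
Table: [346, 675, 438, —, —, 888, 500]
Lookup 286: h=5, probe 5,6,0,1,2,3 → slot 3 empty, not found.

6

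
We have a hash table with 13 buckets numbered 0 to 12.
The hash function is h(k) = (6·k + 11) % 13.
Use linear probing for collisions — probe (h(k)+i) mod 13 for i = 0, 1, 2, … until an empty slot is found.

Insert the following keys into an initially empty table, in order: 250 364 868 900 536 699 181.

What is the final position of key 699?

Insert 250: h=3, slot 3 empty -> index 3.
Insert 364: h=11, slot 11 empty -> index 11.
Insert 868: h=6, slot 6 empty -> index 6.
Insert 900: h=3, slot 3 occupied -> index 4.
Insert 536: h=3, slots 3,4 occupied -> index 5.
Insert 699: h=6, slot 6 occupied -> index 7.
Insert 181: h=5, slots 5,6,7 occupied -> index 8.
Table: [-, -, -, 250, 900, 536, 868, 699, 181, -, -, 364, -]

7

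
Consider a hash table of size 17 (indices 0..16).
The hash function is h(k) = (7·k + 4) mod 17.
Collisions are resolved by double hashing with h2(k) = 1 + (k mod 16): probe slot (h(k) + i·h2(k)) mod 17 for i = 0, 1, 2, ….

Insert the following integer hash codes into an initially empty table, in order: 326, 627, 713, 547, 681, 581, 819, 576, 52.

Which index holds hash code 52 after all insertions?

4

326 hashes to 8; slot 8 is free -> place at 8.
627 hashes to 7; slot 7 is free -> place at 7.
713 hashes to 14; slot 14 is free -> place at 14.
547 hashes to 8, h2=4; 8 taken -> place at 12.
681 hashes to 11; slot 11 is free -> place at 11.
581 hashes to 8, h2=6; 8,14 taken -> place at 3.
819 hashes to 8, h2=4; 8,12 taken -> place at 16.
576 hashes to 7, h2=1; 7,8 taken -> place at 9.
52 hashes to 11, h2=5; 11,16 taken -> place at 4.
Table: [., ., ., 581, 52, ., ., 627, 326, 576, ., 681, 547, ., 713, ., 819]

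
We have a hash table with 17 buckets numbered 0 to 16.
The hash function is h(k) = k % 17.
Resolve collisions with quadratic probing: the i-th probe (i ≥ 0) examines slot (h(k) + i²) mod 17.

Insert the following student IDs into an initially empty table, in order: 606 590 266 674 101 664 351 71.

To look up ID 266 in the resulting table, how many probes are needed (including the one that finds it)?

3

606: h=11 => slot 11
590: h=12 => slot 12
266: h=11, probe 11,12,15 => slot 15
674: h=11, probe 11,12,15,3 => slot 3
101: h=16 => slot 16
664: h=1 => slot 1
351: h=11, probe 11,12,15,3,10 => slot 10
71: h=3, probe 3,4 => slot 4
Table: [-, 664, -, 674, 71, -, -, -, -, -, 351, 606, 590, -, -, 266, 101]
Lookup 266: h=11, probe 11,12,15 → found at 15.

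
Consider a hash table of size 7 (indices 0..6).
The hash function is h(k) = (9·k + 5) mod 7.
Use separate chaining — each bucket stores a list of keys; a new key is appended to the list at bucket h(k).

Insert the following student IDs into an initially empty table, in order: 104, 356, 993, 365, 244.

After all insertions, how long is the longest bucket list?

4

Insert 104: h=3, bucket 3 empty → new chain.
Insert 356: h=3, bucket 3 nonempty → append to chain.
Insert 993: h=3, bucket 3 nonempty → append to chain.
Insert 365: h=0, bucket 0 empty → new chain.
Insert 244: h=3, bucket 3 nonempty → append to chain.
Final buckets:
0: 365
1: -
2: -
3: 104 -> 356 -> 993 -> 244
4: -
5: -
6: -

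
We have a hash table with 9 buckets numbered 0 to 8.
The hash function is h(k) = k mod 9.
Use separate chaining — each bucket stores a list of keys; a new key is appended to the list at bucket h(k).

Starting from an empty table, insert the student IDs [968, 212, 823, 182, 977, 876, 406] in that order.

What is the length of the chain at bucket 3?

1

Insert 968: h=5, bucket 5 empty → new chain.
Insert 212: h=5, bucket 5 nonempty → append to chain.
Insert 823: h=4, bucket 4 empty → new chain.
Insert 182: h=2, bucket 2 empty → new chain.
Insert 977: h=5, bucket 5 nonempty → append to chain.
Insert 876: h=3, bucket 3 empty → new chain.
Insert 406: h=1, bucket 1 empty → new chain.
Final buckets:
0: _
1: 406
2: 182
3: 876
4: 823
5: 968 -> 212 -> 977
6: _
7: _
8: _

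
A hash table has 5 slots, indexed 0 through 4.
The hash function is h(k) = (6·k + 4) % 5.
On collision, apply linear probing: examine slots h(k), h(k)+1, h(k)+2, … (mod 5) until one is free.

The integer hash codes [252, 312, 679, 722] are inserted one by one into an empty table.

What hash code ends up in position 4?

252 hashes to 1; slot 1 is free → place at 1.
312 hashes to 1; 1 taken → place at 2.
679 hashes to 3; slot 3 is free → place at 3.
722 hashes to 1; 1,2,3 taken → place at 4.
Table: [_, 252, 312, 679, 722]

722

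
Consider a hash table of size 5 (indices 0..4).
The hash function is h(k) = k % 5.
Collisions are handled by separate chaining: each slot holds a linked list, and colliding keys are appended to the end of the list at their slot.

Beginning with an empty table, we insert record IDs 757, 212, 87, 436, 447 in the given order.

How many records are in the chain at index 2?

4

757 -> bucket 2
212 -> bucket 2 (collision)
87 -> bucket 2 (collision)
436 -> bucket 1
447 -> bucket 2 (collision)
Final buckets:
0: _
1: 436
2: 757 -> 212 -> 87 -> 447
3: _
4: _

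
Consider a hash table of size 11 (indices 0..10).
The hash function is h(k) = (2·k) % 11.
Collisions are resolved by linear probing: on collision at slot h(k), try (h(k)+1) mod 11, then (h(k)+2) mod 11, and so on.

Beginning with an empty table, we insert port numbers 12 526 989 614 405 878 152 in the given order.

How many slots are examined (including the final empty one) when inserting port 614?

2

12 hashes to 2; slot 2 is free → place at 2.
526 hashes to 7; slot 7 is free → place at 7.
989 hashes to 9; slot 9 is free → place at 9.
614 hashes to 7; 7 taken → place at 8.
405 hashes to 7; 7,8,9 taken → place at 10.
878 hashes to 7; 7,8,9,10 taken → place at 0.
152 hashes to 7; 7,8,9,10,0 taken → place at 1.
Table: [878, 152, 12, —, —, —, —, 526, 614, 989, 405]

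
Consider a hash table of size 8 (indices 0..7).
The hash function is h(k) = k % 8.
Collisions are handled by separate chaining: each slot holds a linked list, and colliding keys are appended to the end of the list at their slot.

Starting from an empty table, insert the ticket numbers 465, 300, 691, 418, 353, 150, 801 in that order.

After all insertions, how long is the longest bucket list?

3

465 → bucket 1
300 → bucket 4
691 → bucket 3
418 → bucket 2
353 → bucket 1 (collision)
150 → bucket 6
801 → bucket 1 (collision)
Final buckets:
0: _
1: 465 -> 353 -> 801
2: 418
3: 691
4: 300
5: _
6: 150
7: _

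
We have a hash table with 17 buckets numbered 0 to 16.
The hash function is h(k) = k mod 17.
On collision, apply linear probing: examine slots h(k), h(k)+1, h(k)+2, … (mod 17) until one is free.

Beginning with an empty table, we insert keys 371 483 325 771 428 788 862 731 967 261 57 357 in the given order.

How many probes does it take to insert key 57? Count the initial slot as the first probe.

371 hashes to 14; slot 14 is free -> place at 14.
483 hashes to 7; slot 7 is free -> place at 7.
325 hashes to 2; slot 2 is free -> place at 2.
771 hashes to 6; slot 6 is free -> place at 6.
428 hashes to 3; slot 3 is free -> place at 3.
788 hashes to 6; 6,7 taken -> place at 8.
862 hashes to 12; slot 12 is free -> place at 12.
731 hashes to 0; slot 0 is free -> place at 0.
967 hashes to 15; slot 15 is free -> place at 15.
261 hashes to 6; 6,7,8 taken -> place at 9.
57 hashes to 6; 6,7,8,9 taken -> place at 10.
357 hashes to 0; 0 taken -> place at 1.
Table: [731, 357, 325, 428, _, _, 771, 483, 788, 261, 57, _, 862, _, 371, 967, _]

5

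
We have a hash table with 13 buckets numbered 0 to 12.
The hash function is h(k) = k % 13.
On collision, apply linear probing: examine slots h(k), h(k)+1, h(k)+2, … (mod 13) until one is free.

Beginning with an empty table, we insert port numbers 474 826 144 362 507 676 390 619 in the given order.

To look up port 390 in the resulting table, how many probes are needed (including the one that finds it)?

474 hashes to 6; slot 6 is free => place at 6.
826 hashes to 7; slot 7 is free => place at 7.
144 hashes to 1; slot 1 is free => place at 1.
362 hashes to 11; slot 11 is free => place at 11.
507 hashes to 0; slot 0 is free => place at 0.
676 hashes to 0; 0,1 taken => place at 2.
390 hashes to 0; 0,1,2 taken => place at 3.
619 hashes to 8; slot 8 is free => place at 8.
Table: [507, 144, 676, 390, -, -, 474, 826, 619, -, -, 362, -]
Lookup 390: h=0, probe 0,1,2,3 → found at 3.

4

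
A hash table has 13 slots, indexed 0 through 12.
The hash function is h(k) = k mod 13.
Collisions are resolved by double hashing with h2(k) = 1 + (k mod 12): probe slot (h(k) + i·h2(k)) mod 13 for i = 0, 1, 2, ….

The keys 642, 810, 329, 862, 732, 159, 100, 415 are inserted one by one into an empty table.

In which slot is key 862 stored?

2

642: h=5 => slot 5
810: h=4 => slot 4
329: h=4, h2=6, probe 4,10 => slot 10
862: h=4, h2=11, probe 4,2 => slot 2
732: h=4, h2=1, probe 4,5,6 => slot 6
159: h=3 => slot 3
100: h=9 => slot 9
415: h=12 => slot 12
Table: [—, —, 862, 159, 810, 642, 732, —, —, 100, 329, —, 415]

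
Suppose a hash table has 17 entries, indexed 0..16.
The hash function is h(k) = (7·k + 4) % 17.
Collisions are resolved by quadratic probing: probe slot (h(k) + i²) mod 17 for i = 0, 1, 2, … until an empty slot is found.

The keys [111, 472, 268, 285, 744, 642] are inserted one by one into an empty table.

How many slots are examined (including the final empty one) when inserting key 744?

111 hashes to 16; slot 16 is free → place at 16.
472 hashes to 10; slot 10 is free → place at 10.
268 hashes to 10; 10 taken → place at 11.
285 hashes to 10; 10,11 taken → place at 14.
744 hashes to 10; 10,11,14 taken → place at 2.
642 hashes to 10; 10,11,14,2 taken → place at 9.
Table: [—, —, 744, —, —, —, —, —, —, 642, 472, 268, —, —, 285, —, 111]

4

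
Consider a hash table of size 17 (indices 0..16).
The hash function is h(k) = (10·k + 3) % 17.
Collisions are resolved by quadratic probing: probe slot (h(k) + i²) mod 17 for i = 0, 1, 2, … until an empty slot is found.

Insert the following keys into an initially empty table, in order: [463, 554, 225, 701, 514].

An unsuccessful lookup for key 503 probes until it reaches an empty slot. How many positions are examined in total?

2

Insert 463: h=9, slot 9 empty => index 9.
Insert 554: h=1, slot 1 empty => index 1.
Insert 225: h=9, slot 9 occupied => index 10.
Insert 701: h=9, slots 9,10 occupied => index 13.
Insert 514: h=9, slots 9,10,13,1 occupied => index 8.
Table: [-, 554, -, -, -, -, -, -, 514, 463, 225, -, -, 701, -, -, -]
Lookup 503: h=1, probe 1,2 → slot 2 empty, not found.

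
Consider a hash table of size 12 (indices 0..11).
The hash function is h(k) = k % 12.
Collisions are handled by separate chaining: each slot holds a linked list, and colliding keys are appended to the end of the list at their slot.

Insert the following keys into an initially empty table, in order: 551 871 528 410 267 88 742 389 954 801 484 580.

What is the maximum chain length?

3

551 -> bucket 11
871 -> bucket 7
528 -> bucket 0
410 -> bucket 2
267 -> bucket 3
88 -> bucket 4
742 -> bucket 10
389 -> bucket 5
954 -> bucket 6
801 -> bucket 9
484 -> bucket 4 (collision)
580 -> bucket 4 (collision)
Final buckets:
0: 528
1: -
2: 410
3: 267
4: 88 -> 484 -> 580
5: 389
6: 954
7: 871
8: -
9: 801
10: 742
11: 551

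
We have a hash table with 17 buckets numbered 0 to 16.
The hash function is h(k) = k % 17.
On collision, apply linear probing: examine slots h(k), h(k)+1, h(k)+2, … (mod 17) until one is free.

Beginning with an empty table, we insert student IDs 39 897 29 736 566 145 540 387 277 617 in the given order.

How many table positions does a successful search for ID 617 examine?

6

39: h=5 → slot 5
897: h=13 → slot 13
29: h=12 → slot 12
736: h=5, probe 5,6 → slot 6
566: h=5, probe 5,6,7 → slot 7
145: h=9 → slot 9
540: h=13, probe 13,14 → slot 14
387: h=13, probe 13,14,15 → slot 15
277: h=5, probe 5,6,7,8 → slot 8
617: h=5, probe 5,6,7,8,9,10 → slot 10
Table: [., ., ., ., ., 39, 736, 566, 277, 145, 617, ., 29, 897, 540, 387, .]
Lookup 617: h=5, probe 5,6,7,8,9,10 → found at 10.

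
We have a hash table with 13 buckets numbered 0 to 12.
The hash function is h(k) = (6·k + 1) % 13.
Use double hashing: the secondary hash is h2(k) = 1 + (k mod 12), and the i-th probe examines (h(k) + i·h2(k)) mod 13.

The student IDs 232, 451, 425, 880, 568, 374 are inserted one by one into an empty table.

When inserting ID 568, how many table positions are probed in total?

Insert 232: h=2, slot 2 empty → index 2.
Insert 451: h=3, slot 3 empty → index 3.
Insert 425: h=3, h2=6, slot 3 occupied → index 9.
Insert 880: h=3, h2=5, slot 3 occupied → index 8.
Insert 568: h=3, h2=5, slots 3,8 occupied → index 0.
Insert 374: h=9, h2=3, slot 9 occupied → index 12.
Table: [568, -, 232, 451, -, -, -, -, 880, 425, -, -, 374]

3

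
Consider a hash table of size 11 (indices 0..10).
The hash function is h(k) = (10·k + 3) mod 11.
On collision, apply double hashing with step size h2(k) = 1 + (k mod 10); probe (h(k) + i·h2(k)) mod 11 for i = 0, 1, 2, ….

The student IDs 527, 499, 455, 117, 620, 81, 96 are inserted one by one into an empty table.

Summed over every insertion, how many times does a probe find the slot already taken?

527: h=4 => slot 4
499: h=10 => slot 10
455: h=10, h2=6, probe 10,5 => slot 5
117: h=7 => slot 7
620: h=10, h2=1, probe 10,0 => slot 0
81: h=10, h2=2, probe 10,1 => slot 1
96: h=6 => slot 6
Table: [620, 81, -, -, 527, 455, 96, 117, -, -, 499]

3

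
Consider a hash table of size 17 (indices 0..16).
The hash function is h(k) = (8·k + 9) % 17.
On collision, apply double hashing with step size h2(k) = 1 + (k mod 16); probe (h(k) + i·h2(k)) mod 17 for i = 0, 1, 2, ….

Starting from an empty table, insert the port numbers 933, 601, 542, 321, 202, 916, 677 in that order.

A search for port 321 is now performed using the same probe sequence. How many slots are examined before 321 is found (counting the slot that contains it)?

Insert 933: h=10, slot 10 empty -> index 10.
Insert 601: h=6, slot 6 empty -> index 6.
Insert 542: h=10, h2=15, slot 10 occupied -> index 8.
Insert 321: h=10, h2=2, slot 10 occupied -> index 12.
Insert 202: h=10, h2=11, slot 10 occupied -> index 4.
Insert 916: h=10, h2=5, slot 10 occupied -> index 15.
Insert 677: h=2, slot 2 empty -> index 2.
Table: [_, _, 677, _, 202, _, 601, _, 542, _, 933, _, 321, _, _, 916, _]
Lookup 321: h=10, h2=2, probe 10,12 → found at 12.

2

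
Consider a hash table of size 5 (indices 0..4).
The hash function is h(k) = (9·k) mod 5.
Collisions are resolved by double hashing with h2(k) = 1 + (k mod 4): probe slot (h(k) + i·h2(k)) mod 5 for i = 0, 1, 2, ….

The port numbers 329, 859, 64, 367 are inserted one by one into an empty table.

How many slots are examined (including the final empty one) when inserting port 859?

2

Insert 329: h=1, slot 1 empty -> index 1.
Insert 859: h=1, h2=4, slot 1 occupied -> index 0.
Insert 64: h=1, h2=1, slot 1 occupied -> index 2.
Insert 367: h=3, slot 3 empty -> index 3.
Table: [859, 329, 64, 367, -]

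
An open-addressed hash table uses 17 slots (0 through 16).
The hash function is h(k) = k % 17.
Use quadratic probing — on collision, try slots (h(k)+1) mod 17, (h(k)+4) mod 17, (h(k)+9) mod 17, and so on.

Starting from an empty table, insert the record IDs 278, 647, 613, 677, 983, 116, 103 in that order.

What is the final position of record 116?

278 hashes to 6; slot 6 is free → place at 6.
647 hashes to 1; slot 1 is free → place at 1.
613 hashes to 1; 1 taken → place at 2.
677 hashes to 14; slot 14 is free → place at 14.
983 hashes to 14; 14 taken → place at 15.
116 hashes to 14; 14,15,1,6 taken → place at 13.
103 hashes to 1; 1,2 taken → place at 5.
Table: [—, 647, 613, —, —, 103, 278, —, —, —, —, —, —, 116, 677, 983, —]

13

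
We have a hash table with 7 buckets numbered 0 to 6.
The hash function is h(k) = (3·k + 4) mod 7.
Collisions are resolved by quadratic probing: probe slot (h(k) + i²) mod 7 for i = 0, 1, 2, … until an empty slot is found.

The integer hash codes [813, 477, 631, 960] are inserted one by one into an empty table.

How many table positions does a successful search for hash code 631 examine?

3

813 hashes to 0; slot 0 is free => place at 0.
477 hashes to 0; 0 taken => place at 1.
631 hashes to 0; 0,1 taken => place at 4.
960 hashes to 0; 0,1,4 taken => place at 2.
Table: [813, 477, 960, ., 631, ., .]
Lookup 631: h=0, probe 0,1,4 → found at 4.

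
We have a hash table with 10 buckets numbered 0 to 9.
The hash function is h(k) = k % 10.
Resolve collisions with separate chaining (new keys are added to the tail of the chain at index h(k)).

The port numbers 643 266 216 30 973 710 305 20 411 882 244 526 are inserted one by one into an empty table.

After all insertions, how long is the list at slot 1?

Insert 643: h=3, bucket 3 empty -> new chain.
Insert 266: h=6, bucket 6 empty -> new chain.
Insert 216: h=6, bucket 6 nonempty -> append to chain.
Insert 30: h=0, bucket 0 empty -> new chain.
Insert 973: h=3, bucket 3 nonempty -> append to chain.
Insert 710: h=0, bucket 0 nonempty -> append to chain.
Insert 305: h=5, bucket 5 empty -> new chain.
Insert 20: h=0, bucket 0 nonempty -> append to chain.
Insert 411: h=1, bucket 1 empty -> new chain.
Insert 882: h=2, bucket 2 empty -> new chain.
Insert 244: h=4, bucket 4 empty -> new chain.
Insert 526: h=6, bucket 6 nonempty -> append to chain.
Final buckets:
0: 30 -> 710 -> 20
1: 411
2: 882
3: 643 -> 973
4: 244
5: 305
6: 266 -> 216 -> 526
7: .
8: .
9: .

1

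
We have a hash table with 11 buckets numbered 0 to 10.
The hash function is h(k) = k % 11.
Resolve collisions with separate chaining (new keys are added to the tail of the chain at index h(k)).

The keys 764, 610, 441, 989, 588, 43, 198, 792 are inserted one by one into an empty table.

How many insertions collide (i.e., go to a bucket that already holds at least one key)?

4

Insert 764: h=5, bucket 5 empty -> new chain.
Insert 610: h=5, bucket 5 nonempty -> append to chain.
Insert 441: h=1, bucket 1 empty -> new chain.
Insert 989: h=10, bucket 10 empty -> new chain.
Insert 588: h=5, bucket 5 nonempty -> append to chain.
Insert 43: h=10, bucket 10 nonempty -> append to chain.
Insert 198: h=0, bucket 0 empty -> new chain.
Insert 792: h=0, bucket 0 nonempty -> append to chain.
Final buckets:
0: 198 -> 792
1: 441
2: —
3: —
4: —
5: 764 -> 610 -> 588
6: —
7: —
8: —
9: —
10: 989 -> 43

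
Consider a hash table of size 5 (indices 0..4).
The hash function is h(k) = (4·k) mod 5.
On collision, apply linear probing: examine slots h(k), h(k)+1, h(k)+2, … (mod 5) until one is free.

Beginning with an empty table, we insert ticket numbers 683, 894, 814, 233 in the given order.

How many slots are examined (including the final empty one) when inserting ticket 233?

683 hashes to 2; slot 2 is free -> place at 2.
894 hashes to 1; slot 1 is free -> place at 1.
814 hashes to 1; 1,2 taken -> place at 3.
233 hashes to 2; 2,3 taken -> place at 4.
Table: [∅, 894, 683, 814, 233]

3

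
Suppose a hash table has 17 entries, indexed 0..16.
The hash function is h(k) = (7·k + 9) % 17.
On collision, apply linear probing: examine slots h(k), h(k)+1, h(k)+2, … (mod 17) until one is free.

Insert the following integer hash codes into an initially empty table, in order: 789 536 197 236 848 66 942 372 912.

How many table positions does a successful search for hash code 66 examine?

3

Insert 789: h=7, slot 7 empty => index 7.
Insert 536: h=4, slot 4 empty => index 4.
Insert 197: h=11, slot 11 empty => index 11.
Insert 236: h=12, slot 12 empty => index 12.
Insert 848: h=12, slot 12 occupied => index 13.
Insert 66: h=12, slots 12,13 occupied => index 14.
Insert 942: h=7, slot 7 occupied => index 8.
Insert 372: h=12, slots 12,13,14 occupied => index 15.
Insert 912: h=1, slot 1 empty => index 1.
Table: [_, 912, _, _, 536, _, _, 789, 942, _, _, 197, 236, 848, 66, 372, _]
Lookup 66: h=12, probe 12,13,14 → found at 14.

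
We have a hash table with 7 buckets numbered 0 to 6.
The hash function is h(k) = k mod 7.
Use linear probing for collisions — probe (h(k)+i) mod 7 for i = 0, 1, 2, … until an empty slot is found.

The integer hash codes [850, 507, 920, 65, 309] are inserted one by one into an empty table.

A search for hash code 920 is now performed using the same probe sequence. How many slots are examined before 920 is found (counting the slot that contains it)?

Insert 850: h=3, slot 3 empty → index 3.
Insert 507: h=3, slot 3 occupied → index 4.
Insert 920: h=3, slots 3,4 occupied → index 5.
Insert 65: h=2, slot 2 empty → index 2.
Insert 309: h=1, slot 1 empty → index 1.
Table: [—, 309, 65, 850, 507, 920, —]
Lookup 920: h=3, probe 3,4,5 → found at 5.

3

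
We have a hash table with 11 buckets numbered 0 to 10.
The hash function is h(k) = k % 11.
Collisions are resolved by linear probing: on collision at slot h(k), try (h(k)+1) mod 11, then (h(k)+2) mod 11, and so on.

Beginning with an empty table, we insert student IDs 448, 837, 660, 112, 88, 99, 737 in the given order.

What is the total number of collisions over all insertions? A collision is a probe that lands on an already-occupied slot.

448: h=8 => slot 8
837: h=1 => slot 1
660: h=0 => slot 0
112: h=2 => slot 2
88: h=0, probe 0,1,2,3 => slot 3
99: h=0, probe 0,1,2,3,4 => slot 4
737: h=0, probe 0,1,2,3,4,5 => slot 5
Table: [660, 837, 112, 88, 99, 737, _, _, 448, _, _]

12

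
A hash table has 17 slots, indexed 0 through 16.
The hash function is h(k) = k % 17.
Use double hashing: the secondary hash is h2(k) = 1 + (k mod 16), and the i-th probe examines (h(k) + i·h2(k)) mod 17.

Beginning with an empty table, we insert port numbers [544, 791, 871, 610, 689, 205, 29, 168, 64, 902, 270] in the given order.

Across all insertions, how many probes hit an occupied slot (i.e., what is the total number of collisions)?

8

544 hashes to 0; slot 0 is free → place at 0.
791 hashes to 9; slot 9 is free → place at 9.
871 hashes to 4; slot 4 is free → place at 4.
610 hashes to 15; slot 15 is free → place at 15.
689 hashes to 9, h2=2; 9 taken → place at 11.
205 hashes to 1; slot 1 is free → place at 1.
29 hashes to 12; slot 12 is free → place at 12.
168 hashes to 15, h2=9; 15 taken → place at 7.
64 hashes to 13; slot 13 is free → place at 13.
902 hashes to 1, h2=7; 1 taken → place at 8.
270 hashes to 15, h2=15; 15,13,11,9,7 taken → place at 5.
Table: [544, 205, ∅, ∅, 871, 270, ∅, 168, 902, 791, ∅, 689, 29, 64, ∅, 610, ∅]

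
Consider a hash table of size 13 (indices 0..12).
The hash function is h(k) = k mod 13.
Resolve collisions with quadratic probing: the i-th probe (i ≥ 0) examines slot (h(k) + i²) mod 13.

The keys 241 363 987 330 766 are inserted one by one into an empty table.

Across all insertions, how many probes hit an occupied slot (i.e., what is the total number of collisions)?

3

241 hashes to 7; slot 7 is free -> place at 7.
363 hashes to 12; slot 12 is free -> place at 12.
987 hashes to 12; 12 taken -> place at 0.
330 hashes to 5; slot 5 is free -> place at 5.
766 hashes to 12; 12,0 taken -> place at 3.
Table: [987, -, -, 766, -, 330, -, 241, -, -, -, -, 363]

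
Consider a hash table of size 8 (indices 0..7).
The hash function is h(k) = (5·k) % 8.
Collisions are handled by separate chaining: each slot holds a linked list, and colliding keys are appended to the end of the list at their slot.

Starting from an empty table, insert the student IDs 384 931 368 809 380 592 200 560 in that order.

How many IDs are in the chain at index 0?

Insert 384: h=0, bucket 0 empty -> new chain.
Insert 931: h=7, bucket 7 empty -> new chain.
Insert 368: h=0, bucket 0 nonempty -> append to chain.
Insert 809: h=5, bucket 5 empty -> new chain.
Insert 380: h=4, bucket 4 empty -> new chain.
Insert 592: h=0, bucket 0 nonempty -> append to chain.
Insert 200: h=0, bucket 0 nonempty -> append to chain.
Insert 560: h=0, bucket 0 nonempty -> append to chain.
Final buckets:
0: 384 -> 368 -> 592 -> 200 -> 560
1: —
2: —
3: —
4: 380
5: 809
6: —
7: 931

5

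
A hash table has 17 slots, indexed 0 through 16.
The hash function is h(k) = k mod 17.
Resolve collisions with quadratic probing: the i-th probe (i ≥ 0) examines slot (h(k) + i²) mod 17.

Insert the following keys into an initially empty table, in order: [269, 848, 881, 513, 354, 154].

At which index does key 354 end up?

6

269 hashes to 14; slot 14 is free -> place at 14.
848 hashes to 15; slot 15 is free -> place at 15.
881 hashes to 14; 14,15 taken -> place at 1.
513 hashes to 3; slot 3 is free -> place at 3.
354 hashes to 14; 14,15,1 taken -> place at 6.
154 hashes to 1; 1 taken -> place at 2.
Table: [∅, 881, 154, 513, ∅, ∅, 354, ∅, ∅, ∅, ∅, ∅, ∅, ∅, 269, 848, ∅]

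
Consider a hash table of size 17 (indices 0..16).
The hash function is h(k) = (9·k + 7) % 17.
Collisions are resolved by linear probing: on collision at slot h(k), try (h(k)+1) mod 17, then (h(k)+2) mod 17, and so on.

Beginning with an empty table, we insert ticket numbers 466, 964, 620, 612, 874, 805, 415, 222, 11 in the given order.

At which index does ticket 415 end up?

4

Insert 466: h=2, slot 2 empty → index 2.
Insert 964: h=13, slot 13 empty → index 13.
Insert 620: h=11, slot 11 empty → index 11.
Insert 612: h=7, slot 7 empty → index 7.
Insert 874: h=2, slot 2 occupied → index 3.
Insert 805: h=10, slot 10 empty → index 10.
Insert 415: h=2, slots 2,3 occupied → index 4.
Insert 222: h=16, slot 16 empty → index 16.
Insert 11: h=4, slot 4 occupied → index 5.
Table: [_, _, 466, 874, 415, 11, _, 612, _, _, 805, 620, _, 964, _, _, 222]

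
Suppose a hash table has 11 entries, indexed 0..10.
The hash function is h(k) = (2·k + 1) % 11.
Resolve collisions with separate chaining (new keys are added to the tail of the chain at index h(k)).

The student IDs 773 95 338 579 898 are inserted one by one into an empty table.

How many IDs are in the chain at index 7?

Insert 773: h=7, bucket 7 empty → new chain.
Insert 95: h=4, bucket 4 empty → new chain.
Insert 338: h=6, bucket 6 empty → new chain.
Insert 579: h=4, bucket 4 nonempty → append to chain.
Insert 898: h=4, bucket 4 nonempty → append to chain.
Final buckets:
0: -
1: -
2: -
3: -
4: 95 -> 579 -> 898
5: -
6: 338
7: 773
8: -
9: -
10: -

1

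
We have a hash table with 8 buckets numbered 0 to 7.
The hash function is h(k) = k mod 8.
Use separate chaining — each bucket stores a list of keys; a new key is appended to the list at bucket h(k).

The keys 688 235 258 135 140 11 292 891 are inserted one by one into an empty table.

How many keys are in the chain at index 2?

1

Insert 688: h=0, bucket 0 empty → new chain.
Insert 235: h=3, bucket 3 empty → new chain.
Insert 258: h=2, bucket 2 empty → new chain.
Insert 135: h=7, bucket 7 empty → new chain.
Insert 140: h=4, bucket 4 empty → new chain.
Insert 11: h=3, bucket 3 nonempty → append to chain.
Insert 292: h=4, bucket 4 nonempty → append to chain.
Insert 891: h=3, bucket 3 nonempty → append to chain.
Final buckets:
0: 688
1: -
2: 258
3: 235 -> 11 -> 891
4: 140 -> 292
5: -
6: -
7: 135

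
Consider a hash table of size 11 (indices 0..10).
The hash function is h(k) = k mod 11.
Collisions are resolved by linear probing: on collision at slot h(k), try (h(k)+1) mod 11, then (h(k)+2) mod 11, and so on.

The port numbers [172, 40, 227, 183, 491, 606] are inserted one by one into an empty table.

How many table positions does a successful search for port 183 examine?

4

Insert 172: h=7, slot 7 empty -> index 7.
Insert 40: h=7, slot 7 occupied -> index 8.
Insert 227: h=7, slots 7,8 occupied -> index 9.
Insert 183: h=7, slots 7,8,9 occupied -> index 10.
Insert 491: h=7, slots 7,8,9,10 occupied -> index 0.
Insert 606: h=1, slot 1 empty -> index 1.
Table: [491, 606, _, _, _, _, _, 172, 40, 227, 183]
Lookup 183: h=7, probe 7,8,9,10 → found at 10.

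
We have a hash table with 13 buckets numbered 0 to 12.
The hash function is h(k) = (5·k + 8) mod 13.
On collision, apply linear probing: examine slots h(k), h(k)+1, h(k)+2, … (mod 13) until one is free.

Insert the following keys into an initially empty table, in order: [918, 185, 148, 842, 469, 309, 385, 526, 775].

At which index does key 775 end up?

918 hashes to 9; slot 9 is free → place at 9.
185 hashes to 10; slot 10 is free → place at 10.
148 hashes to 7; slot 7 is free → place at 7.
842 hashes to 6; slot 6 is free → place at 6.
469 hashes to 0; slot 0 is free → place at 0.
309 hashes to 6; 6,7 taken → place at 8.
385 hashes to 9; 9,10 taken → place at 11.
526 hashes to 12; slot 12 is free → place at 12.
775 hashes to 9; 9,10,11,12,0 taken → place at 1.
Table: [469, 775, -, -, -, -, 842, 148, 309, 918, 185, 385, 526]

1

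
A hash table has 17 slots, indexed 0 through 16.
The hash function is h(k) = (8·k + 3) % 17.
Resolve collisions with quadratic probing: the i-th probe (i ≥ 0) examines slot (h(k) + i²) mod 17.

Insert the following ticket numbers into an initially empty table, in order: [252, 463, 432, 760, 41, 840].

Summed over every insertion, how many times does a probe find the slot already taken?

252: h=13 => slot 13
463: h=1 => slot 1
432: h=8 => slot 8
760: h=14 => slot 14
41: h=8, probe 8,9 => slot 9
840: h=8, probe 8,9,12 => slot 12
Table: [∅, 463, ∅, ∅, ∅, ∅, ∅, ∅, 432, 41, ∅, ∅, 840, 252, 760, ∅, ∅]

3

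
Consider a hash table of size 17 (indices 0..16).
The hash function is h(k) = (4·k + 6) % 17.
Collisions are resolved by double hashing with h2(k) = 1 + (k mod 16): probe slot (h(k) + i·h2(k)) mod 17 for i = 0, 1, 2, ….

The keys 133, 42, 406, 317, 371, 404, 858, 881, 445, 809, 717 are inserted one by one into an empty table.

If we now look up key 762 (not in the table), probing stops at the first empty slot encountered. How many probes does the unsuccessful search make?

2

133 hashes to 11; slot 11 is free -> place at 11.
42 hashes to 4; slot 4 is free -> place at 4.
406 hashes to 15; slot 15 is free -> place at 15.
317 hashes to 16; slot 16 is free -> place at 16.
371 hashes to 11, h2=4; 11,15 taken -> place at 2.
404 hashes to 7; slot 7 is free -> place at 7.
858 hashes to 4, h2=11; 4,15 taken -> place at 9.
881 hashes to 11, h2=2; 11 taken -> place at 13.
445 hashes to 1; slot 1 is free -> place at 1.
809 hashes to 12; slot 12 is free -> place at 12.
717 hashes to 1, h2=14; 1,15,12,9 taken -> place at 6.
Table: [_, 445, 371, _, 42, _, 717, 404, _, 858, _, 133, 809, 881, _, 406, 317]
Lookup 762: h=11, h2=11, probe 11,5 → slot 5 empty, not found.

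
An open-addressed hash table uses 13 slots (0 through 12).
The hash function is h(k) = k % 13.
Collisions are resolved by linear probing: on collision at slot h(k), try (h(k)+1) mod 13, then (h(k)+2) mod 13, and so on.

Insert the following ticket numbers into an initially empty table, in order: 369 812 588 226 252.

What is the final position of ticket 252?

8

369 hashes to 5; slot 5 is free → place at 5.
812 hashes to 6; slot 6 is free → place at 6.
588 hashes to 3; slot 3 is free → place at 3.
226 hashes to 5; 5,6 taken → place at 7.
252 hashes to 5; 5,6,7 taken → place at 8.
Table: [., ., ., 588, ., 369, 812, 226, 252, ., ., ., .]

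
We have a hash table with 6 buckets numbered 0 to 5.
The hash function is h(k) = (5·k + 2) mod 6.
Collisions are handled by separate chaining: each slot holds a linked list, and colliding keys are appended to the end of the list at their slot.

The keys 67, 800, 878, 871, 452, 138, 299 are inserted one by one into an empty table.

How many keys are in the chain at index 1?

2

67 → bucket 1
800 → bucket 0
878 → bucket 0 (collision)
871 → bucket 1 (collision)
452 → bucket 0 (collision)
138 → bucket 2
299 → bucket 3
Final buckets:
0: 800 -> 878 -> 452
1: 67 -> 871
2: 138
3: 299
4: .
5: .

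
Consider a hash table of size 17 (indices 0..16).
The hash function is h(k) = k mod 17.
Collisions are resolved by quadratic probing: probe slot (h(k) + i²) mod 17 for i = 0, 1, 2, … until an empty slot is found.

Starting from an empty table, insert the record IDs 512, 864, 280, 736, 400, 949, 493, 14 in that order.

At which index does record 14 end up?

1

512 hashes to 2; slot 2 is free → place at 2.
864 hashes to 14; slot 14 is free → place at 14.
280 hashes to 8; slot 8 is free → place at 8.
736 hashes to 5; slot 5 is free → place at 5.
400 hashes to 9; slot 9 is free → place at 9.
949 hashes to 14; 14 taken → place at 15.
493 hashes to 0; slot 0 is free → place at 0.
14 hashes to 14; 14,15 taken → place at 1.
Table: [493, 14, 512, -, -, 736, -, -, 280, 400, -, -, -, -, 864, 949, -]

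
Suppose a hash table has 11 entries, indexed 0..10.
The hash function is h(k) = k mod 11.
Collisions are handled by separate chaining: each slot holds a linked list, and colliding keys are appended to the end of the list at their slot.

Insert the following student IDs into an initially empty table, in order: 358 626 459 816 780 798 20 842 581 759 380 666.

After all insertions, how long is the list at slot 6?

5

Insert 358: h=6, bucket 6 empty → new chain.
Insert 626: h=10, bucket 10 empty → new chain.
Insert 459: h=8, bucket 8 empty → new chain.
Insert 816: h=2, bucket 2 empty → new chain.
Insert 780: h=10, bucket 10 nonempty → append to chain.
Insert 798: h=6, bucket 6 nonempty → append to chain.
Insert 20: h=9, bucket 9 empty → new chain.
Insert 842: h=6, bucket 6 nonempty → append to chain.
Insert 581: h=9, bucket 9 nonempty → append to chain.
Insert 759: h=0, bucket 0 empty → new chain.
Insert 380: h=6, bucket 6 nonempty → append to chain.
Insert 666: h=6, bucket 6 nonempty → append to chain.
Final buckets:
0: 759
1: —
2: 816
3: —
4: —
5: —
6: 358 -> 798 -> 842 -> 380 -> 666
7: —
8: 459
9: 20 -> 581
10: 626 -> 780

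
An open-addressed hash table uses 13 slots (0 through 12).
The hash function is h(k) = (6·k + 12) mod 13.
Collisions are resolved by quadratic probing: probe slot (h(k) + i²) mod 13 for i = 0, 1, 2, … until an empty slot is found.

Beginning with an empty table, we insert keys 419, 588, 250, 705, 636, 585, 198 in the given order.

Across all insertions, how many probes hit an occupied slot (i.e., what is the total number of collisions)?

419 hashes to 4; slot 4 is free -> place at 4.
588 hashes to 4; 4 taken -> place at 5.
250 hashes to 4; 4,5 taken -> place at 8.
705 hashes to 4; 4,5,8 taken -> place at 0.
636 hashes to 6; slot 6 is free -> place at 6.
585 hashes to 12; slot 12 is free -> place at 12.
198 hashes to 4; 4,5,8,0 taken -> place at 7.
Table: [705, ∅, ∅, ∅, 419, 588, 636, 198, 250, ∅, ∅, ∅, 585]

10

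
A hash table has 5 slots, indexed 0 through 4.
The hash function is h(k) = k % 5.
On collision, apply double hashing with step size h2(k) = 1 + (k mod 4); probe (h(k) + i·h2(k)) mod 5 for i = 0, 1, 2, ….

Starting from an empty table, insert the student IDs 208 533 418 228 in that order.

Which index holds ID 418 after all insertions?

Insert 208: h=3, slot 3 empty → index 3.
Insert 533: h=3, h2=2, slot 3 occupied → index 0.
Insert 418: h=3, h2=3, slot 3 occupied → index 1.
Insert 228: h=3, h2=1, slot 3 occupied → index 4.
Table: [533, 418, ., 208, 228]

1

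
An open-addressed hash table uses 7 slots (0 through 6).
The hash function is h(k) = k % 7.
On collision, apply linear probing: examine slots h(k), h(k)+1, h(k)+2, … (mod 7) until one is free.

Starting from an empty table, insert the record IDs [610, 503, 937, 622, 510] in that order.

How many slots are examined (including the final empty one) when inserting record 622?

4

610 hashes to 1; slot 1 is free => place at 1.
503 hashes to 6; slot 6 is free => place at 6.
937 hashes to 6; 6 taken => place at 0.
622 hashes to 6; 6,0,1 taken => place at 2.
510 hashes to 6; 6,0,1,2 taken => place at 3.
Table: [937, 610, 622, 510, —, —, 503]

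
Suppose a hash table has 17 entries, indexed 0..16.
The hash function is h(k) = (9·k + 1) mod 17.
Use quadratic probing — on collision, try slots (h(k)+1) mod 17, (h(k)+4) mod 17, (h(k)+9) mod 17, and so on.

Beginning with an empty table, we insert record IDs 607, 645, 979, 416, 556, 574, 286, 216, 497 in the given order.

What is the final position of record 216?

11

607 hashes to 7; slot 7 is free → place at 7.
645 hashes to 9; slot 9 is free → place at 9.
979 hashes to 6; slot 6 is free → place at 6.
416 hashes to 5; slot 5 is free → place at 5.
556 hashes to 7; 7 taken → place at 8.
574 hashes to 16; slot 16 is free → place at 16.
286 hashes to 8; 8,9 taken → place at 12.
216 hashes to 7; 7,8 taken → place at 11.
497 hashes to 3; slot 3 is free → place at 3.
Table: [., ., ., 497, ., 416, 979, 607, 556, 645, ., 216, 286, ., ., ., 574]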